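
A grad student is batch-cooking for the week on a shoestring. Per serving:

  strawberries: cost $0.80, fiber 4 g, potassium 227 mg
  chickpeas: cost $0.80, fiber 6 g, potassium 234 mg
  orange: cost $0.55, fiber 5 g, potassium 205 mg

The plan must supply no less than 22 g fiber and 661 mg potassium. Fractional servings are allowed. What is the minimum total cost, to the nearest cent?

Minimising a linear cost over {fiber ≥ 22, potassium ≥ 661, servings ≥ 0} — the optimum is at a vertex, using one or two foods.
strawberries only: max(22/4, 661/227) = 5.5 servings → $4.40.
chickpeas only: max(22/6, 661/234) = 3.667 servings → $2.93.
orange only: max(22/5, 661/205) = 4.4 servings → $2.42.
strawberries + chickpeas: intersection lies outside the first quadrant.
strawberries + orange: intersection lies outside the first quadrant.
chickpeas + orange with both targets exact would need a negative amount; discard.
Cheapest feasible corner: $2.42.

$2.42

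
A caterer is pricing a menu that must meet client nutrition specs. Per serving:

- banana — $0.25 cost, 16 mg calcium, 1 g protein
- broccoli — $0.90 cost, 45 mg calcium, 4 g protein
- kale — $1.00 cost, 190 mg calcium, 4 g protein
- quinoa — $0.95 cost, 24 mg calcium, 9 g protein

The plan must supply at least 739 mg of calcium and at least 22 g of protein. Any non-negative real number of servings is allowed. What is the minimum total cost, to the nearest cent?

$4.51

Check every corner: each single food scaled to meet both minima, and each pair solved so both constraints bind.
banana only: max(739/16, 22/1) = 46.19 servings → $11.55.
broccoli only: max(739/45, 22/4) = 16.42 servings → $14.78.
kale only: max(739/190, 22/4) = 5.5 servings → $5.50.
quinoa only: max(739/24, 22/9) = 30.79 servings → $29.25.
banana + broccoli with both targets exact would need a negative amount; discard.
banana + kale with both tight: 9.714 servings and 3.071 servings → $5.50.
banana + quinoa with both targets exact would need a negative amount; discard.
broccoli + kale with both tight: 2.11 servings and 3.39 servings → $5.29.
broccoli + quinoa with both targets exact would need a negative amount; discard.
kale + quinoa with both tight: 3.794 servings and 0.7584 servings → $4.51.
The minimum over all feasible corners is $4.51.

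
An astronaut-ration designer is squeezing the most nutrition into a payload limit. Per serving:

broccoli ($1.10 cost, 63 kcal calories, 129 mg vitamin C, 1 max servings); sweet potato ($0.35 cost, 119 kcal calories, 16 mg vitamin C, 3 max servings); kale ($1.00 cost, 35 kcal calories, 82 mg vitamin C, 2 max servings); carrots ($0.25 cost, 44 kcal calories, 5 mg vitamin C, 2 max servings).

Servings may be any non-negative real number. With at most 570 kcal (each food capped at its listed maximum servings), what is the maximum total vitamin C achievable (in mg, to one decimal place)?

Vitamin C per kcal: kale 2.343, broccoli 2.048, sweet potato 0.1345, carrots 0.1136.
Take 2 servings of kale: uses 70 kcal, +164.0 mg vitamin C (running total 164.0 mg).
Take 1 serving of broccoli: uses 63 kcal, +129.0 mg vitamin C (running total 293.0 mg).
Take 3 servings of sweet potato: uses 357 kcal, +48.0 mg vitamin C (running total 341.0 mg).
Take 1.818 servings of carrots: uses 80 kcal, +9.1 mg vitamin C (running total 350.1 mg).
Filling greedily by vitamin C-per-kcal is optimal for one linear limit, giving 350.1 mg.

350.1 mg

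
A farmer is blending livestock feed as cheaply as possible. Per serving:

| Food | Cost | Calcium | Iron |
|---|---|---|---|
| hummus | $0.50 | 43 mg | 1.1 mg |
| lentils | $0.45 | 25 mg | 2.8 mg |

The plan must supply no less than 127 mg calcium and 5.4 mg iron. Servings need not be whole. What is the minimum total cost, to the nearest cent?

$1.64

hummus only: max(127/43, 5.4/1.1) = 4.909 servings → $2.45.
lentils only: max(127/25, 5.4/2.8) = 5.08 servings → $2.29.
hummus + lentils with both tight: 2.375 servings and 0.9957 servings → $1.64.
Cheapest feasible corner: $1.64.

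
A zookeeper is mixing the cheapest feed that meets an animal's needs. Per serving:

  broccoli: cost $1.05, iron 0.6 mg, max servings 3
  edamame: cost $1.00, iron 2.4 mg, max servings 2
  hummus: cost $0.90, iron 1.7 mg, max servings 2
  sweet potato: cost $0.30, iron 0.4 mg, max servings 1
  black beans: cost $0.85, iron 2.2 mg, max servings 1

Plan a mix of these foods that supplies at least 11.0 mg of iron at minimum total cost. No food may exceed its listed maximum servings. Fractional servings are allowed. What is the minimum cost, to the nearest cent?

Cost per mg of iron: black beans $0.3864, edamame $0.4167, hummus $0.5294, sweet potato $0.7500, broccoli $1.7500.
Take 1 serving of black beans: +2.2 mg iron for $0.85 (total $0.85, still need 8.8 mg).
Take 2 servings of edamame: +4.8 mg iron for $2.00 (total $2.85, still need 4.0 mg).
Take 2 servings of hummus: +3.4 mg iron for $1.80 (total $4.65, still need 0.6 mg).
Take 1 serving of sweet potato: +0.4 mg iron for $0.30 (total $4.95, still need 0.2 mg).
Take 0.3333 servings of broccoli: +0.2 mg iron for $0.35 (total $5.30, still need 0.0 mg).
Filling from the cheapest source first is optimal under one linear minimum: $5.30.

$5.30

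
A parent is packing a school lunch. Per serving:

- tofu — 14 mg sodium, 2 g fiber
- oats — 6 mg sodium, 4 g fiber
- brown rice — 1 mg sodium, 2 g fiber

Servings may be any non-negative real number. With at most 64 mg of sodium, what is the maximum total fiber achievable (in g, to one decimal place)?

128.0 g

Fiber per mg sodium: brown rice 2, oats 0.6667, tofu 0.1429.
With no serving limits, spend the whole sodium allowance on brown rice: 64 mg / 1 mg × 2 g = 128.0 g.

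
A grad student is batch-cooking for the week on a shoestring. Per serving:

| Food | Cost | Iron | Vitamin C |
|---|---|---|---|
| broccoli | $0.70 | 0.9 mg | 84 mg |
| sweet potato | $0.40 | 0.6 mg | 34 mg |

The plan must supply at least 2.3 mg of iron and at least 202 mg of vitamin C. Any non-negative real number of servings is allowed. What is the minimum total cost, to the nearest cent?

broccoli only: max(2.3/0.9, 202/84) = 2.556 servings → $1.79.
sweet potato only: max(2.3/0.6, 202/34) = 5.941 servings → $2.38.
broccoli + sweet potato with both tight: 2.172 servings and 0.5758 servings → $1.75.
Cheapest feasible corner: $1.75.

$1.75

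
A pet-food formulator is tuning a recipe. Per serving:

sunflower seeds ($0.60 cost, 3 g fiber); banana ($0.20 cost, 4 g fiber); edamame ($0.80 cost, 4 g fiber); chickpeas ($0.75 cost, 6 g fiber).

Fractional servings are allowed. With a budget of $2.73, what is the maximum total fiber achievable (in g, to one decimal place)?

Fiber per dollar: banana 20, chickpeas 8, sunflower seeds 5, edamame 5.
With no serving limits, spend the whole cost allowance on banana: $2.73 / $0.20 × 4 g = 54.6 g.

54.6 g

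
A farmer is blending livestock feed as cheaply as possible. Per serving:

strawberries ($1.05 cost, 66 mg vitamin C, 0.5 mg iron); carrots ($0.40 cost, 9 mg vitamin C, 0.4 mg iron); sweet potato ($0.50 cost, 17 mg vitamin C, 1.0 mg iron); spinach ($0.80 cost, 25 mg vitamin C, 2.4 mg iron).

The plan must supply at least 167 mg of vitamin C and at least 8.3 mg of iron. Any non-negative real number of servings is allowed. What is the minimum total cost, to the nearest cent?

$3.94

An LP optimum is at a vertex; with two nutrient constraints at most two foods are used. Check each candidate.
strawberries only: max(167/66, 8.3/0.5) = 16.6 servings → $17.43.
carrots only: max(167/9, 8.3/0.4) = 20.75 servings → $8.30.
sweet potato only: max(167/17, 8.3/1.0) = 9.824 servings → $4.91.
spinach only: max(167/25, 8.3/2.4) = 6.68 servings → $5.34.
strawberries + carrots with both targets exact would need a negative amount; discard.
strawberries + sweet potato with both tight: 0.4504 servings and 8.075 servings → $4.51.
strawberries + spinach with both tight: 1.325 servings and 3.182 servings → $3.94.
carrots + sweet potato with both tight: 11.77 servings and 3.591 servings → $6.50.
carrots + spinach with both tight: 16.66 servings and 0.681 servings → $7.21.
sweet potato + spinach: the both-tight solution has a negative serving — not a feasible corner.
The minimum over all feasible corners is $3.94.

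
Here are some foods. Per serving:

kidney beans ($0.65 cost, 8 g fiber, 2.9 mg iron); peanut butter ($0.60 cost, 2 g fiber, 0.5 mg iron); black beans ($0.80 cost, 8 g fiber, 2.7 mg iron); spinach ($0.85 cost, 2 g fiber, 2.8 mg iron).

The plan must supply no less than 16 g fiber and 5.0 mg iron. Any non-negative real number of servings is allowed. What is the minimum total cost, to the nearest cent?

kidney beans only: max(16/8, 5.0/2.9) = 2 servings → $1.30.
peanut butter only: max(16/2, 5.0/0.5) = 10 servings → $6.00.
black beans only: max(16/8, 5.0/2.7) = 2 servings → $1.60.
spinach only: max(16/2, 5.0/2.8) = 8 servings → $6.80.
kidney beans + peanut butter with both tight: 1.111 servings and 3.556 servings → $2.86.
kidney beans + black beans: intersection lies outside the first quadrant.
kidney beans + spinach: the both-tight solution has a negative serving — not a feasible corner.
peanut butter + black beans with both tight: 2.286 servings and 1.429 servings → $2.51.
peanut butter + spinach with both tight: 7.565 servings and 0.4348 servings → $4.91.
black beans + spinach: intersection lies outside the first quadrant.
Cheapest feasible corner: $1.30.

$1.30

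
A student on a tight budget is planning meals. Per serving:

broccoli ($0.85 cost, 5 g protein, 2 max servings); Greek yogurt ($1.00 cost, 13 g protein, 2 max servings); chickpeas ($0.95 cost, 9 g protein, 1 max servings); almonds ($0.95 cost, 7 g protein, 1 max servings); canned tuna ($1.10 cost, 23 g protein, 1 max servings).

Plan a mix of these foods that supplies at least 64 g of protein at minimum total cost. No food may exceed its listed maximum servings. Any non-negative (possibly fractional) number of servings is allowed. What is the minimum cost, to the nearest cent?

$4.86

Cost per g of protein: canned tuna $0.0478, Greek yogurt $0.0769, chickpeas $0.1056, almonds $0.1357, broccoli $0.1700.
Take 1 serving of canned tuna: +23.0 g protein for $1.10 (total $1.10, still need 41.0 g).
Take 2 servings of Greek yogurt: +26.0 g protein for $2.00 (total $3.10, still need 15.0 g).
Take 1 serving of chickpeas: +9.0 g protein for $0.95 (total $4.05, still need 6.0 g).
Take 0.8571 servings of almonds: +6.0 g protein for $0.81 (total $4.86, still need 0.0 g).
Greedy by cheapest-per-g is optimal for a single linear constraint, so the minimum cost is $4.86.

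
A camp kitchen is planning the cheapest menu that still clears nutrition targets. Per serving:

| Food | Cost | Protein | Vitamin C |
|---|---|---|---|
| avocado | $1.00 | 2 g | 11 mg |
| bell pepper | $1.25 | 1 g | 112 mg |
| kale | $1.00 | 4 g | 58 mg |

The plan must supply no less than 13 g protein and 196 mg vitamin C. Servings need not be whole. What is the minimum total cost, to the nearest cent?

This is a tiny linear program; its minimum lies at a vertex of the feasible set. List the vertices and price them.
avocado only: max(13/2, 196/11) = 17.82 servings → $17.82.
bell pepper only: max(13/1, 196/112) = 13 servings → $16.25.
kale only: max(13/4, 196/58) = 3.379 servings → $3.38.
avocado + bell pepper with both tight: 5.915 servings and 1.169 servings → $7.38.
avocado + kale: the both-tight solution has a negative serving — not a feasible corner.
bell pepper + kale with both tight: 0.07692 servings and 3.231 servings → $3.33.
Cheapest feasible corner: $3.33.

$3.33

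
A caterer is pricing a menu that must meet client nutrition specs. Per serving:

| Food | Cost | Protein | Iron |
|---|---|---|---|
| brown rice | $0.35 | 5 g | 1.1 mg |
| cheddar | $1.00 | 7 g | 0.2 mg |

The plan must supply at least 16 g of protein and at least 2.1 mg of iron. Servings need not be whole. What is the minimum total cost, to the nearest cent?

$1.12

The cheapest plan sits at a corner of the feasible region — with two constraints it uses at most two foods.
brown rice only: max(16/5, 2.1/1.1) = 3.2 servings → $1.12.
cheddar only: max(16/7, 2.1/0.2) = 10.5 servings → $10.50.
brown rice + cheddar with both tight: 1.716 servings and 1.06 servings → $1.66.
So the least-cost plan costs $1.12.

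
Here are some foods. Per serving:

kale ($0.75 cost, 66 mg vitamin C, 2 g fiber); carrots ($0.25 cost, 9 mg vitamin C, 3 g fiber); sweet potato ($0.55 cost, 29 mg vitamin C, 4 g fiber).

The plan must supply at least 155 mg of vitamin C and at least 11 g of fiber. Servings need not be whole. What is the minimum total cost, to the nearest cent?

$2.10

kale only: max(155/66, 11/2) = 5.5 servings → $4.12.
carrots only: max(155/9, 11/3) = 17.22 servings → $4.31.
sweet potato only: max(155/29, 11/4) = 5.345 servings → $2.94.
kale + carrots with both tight: 2.033 servings and 2.311 servings → $2.10.
kale + sweet potato with both tight: 1.461 servings and 2.019 servings → $2.21.
carrots + sweet potato with both targets exact would need a negative amount; discard.
Cheapest feasible corner: $2.10.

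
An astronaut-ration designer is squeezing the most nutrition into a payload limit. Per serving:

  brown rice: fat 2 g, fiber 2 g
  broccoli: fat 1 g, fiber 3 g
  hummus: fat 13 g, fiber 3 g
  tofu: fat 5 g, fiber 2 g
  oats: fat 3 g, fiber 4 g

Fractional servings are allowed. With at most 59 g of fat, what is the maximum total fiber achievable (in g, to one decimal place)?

177.0 g

Fiber per g fat: broccoli 3, oats 1.333, brown rice 1, tofu 0.4, hummus 0.2308.
With no serving limits, spend the whole fat allowance on broccoli: 59 g / 1 g × 3 g = 177.0 g.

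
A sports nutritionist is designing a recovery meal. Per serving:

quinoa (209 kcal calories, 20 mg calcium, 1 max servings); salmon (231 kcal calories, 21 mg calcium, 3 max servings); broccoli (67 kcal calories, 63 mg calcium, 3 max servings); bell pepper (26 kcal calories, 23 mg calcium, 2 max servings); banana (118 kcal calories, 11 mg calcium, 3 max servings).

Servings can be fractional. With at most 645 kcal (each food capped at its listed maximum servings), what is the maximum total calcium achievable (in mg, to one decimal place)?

272.1 mg

Calcium per kcal: broccoli 0.9403, bell pepper 0.8846, quinoa 0.09569, banana 0.09322, salmon 0.09091.
Take 3 servings of broccoli: uses 201 kcal, +189.0 mg calcium (running total 189.0 mg).
Take 2 servings of bell pepper: uses 52 kcal, +46.0 mg calcium (running total 235.0 mg).
Take 1 serving of quinoa: uses 209 kcal, +20.0 mg calcium (running total 255.0 mg).
Take 1.551 servings of banana: uses 183 kcal, +17.1 mg calcium (running total 272.1 mg).
Greedy by best ratio exhausts the calories allowance optimally: 272.1 mg.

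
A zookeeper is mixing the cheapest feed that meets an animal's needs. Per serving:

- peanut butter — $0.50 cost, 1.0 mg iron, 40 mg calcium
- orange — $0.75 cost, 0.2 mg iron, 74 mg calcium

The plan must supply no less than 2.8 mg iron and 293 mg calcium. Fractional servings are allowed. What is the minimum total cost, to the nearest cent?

$3.18

Two binding constraints pin down two serving amounts, so the optimal mix uses at most two foods. The candidates are each food alone (scaled to the tighter of iron/calcium) and each pair with both constraints tight.
peanut butter only: max(2.8/1.0, 293/40) = 7.325 servings → $3.66.
orange only: max(2.8/0.2, 293/74) = 14 servings → $10.50.
peanut butter + orange with both tight: 2.252 servings and 2.742 servings → $3.18.
So the least-cost plan costs $3.18.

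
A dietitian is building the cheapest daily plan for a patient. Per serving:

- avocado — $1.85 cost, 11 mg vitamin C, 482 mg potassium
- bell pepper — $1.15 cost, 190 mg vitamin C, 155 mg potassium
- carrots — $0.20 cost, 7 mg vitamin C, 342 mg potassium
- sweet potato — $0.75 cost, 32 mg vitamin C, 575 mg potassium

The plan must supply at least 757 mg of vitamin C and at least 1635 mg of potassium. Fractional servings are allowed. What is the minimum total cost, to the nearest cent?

$5.06

At the optimum either one food covers both requirements or two foods hit both targets exactly; no other combination can be cheaper.
avocado only: max(757/11, 1635/482) = 68.82 servings → $127.31.
bell pepper only: max(757/190, 1635/155) = 10.55 servings → $12.13.
carrots only: max(757/7, 1635/342) = 108.1 servings → $21.63.
sweet potato only: max(757/32, 1635/575) = 23.66 servings → $17.74.
avocado + bell pepper with both tight: 2.151 servings and 3.86 servings → $8.42.
avocado + carrots: intersection lies outside the first quadrant.
avocado + sweet potato with both targets exact would need a negative amount; discard.
bell pepper + carrots with both tight: 3.873 servings and 3.026 servings → $5.06.
bell pepper + sweet potato with both tight: 3.672 servings and 1.854 servings → $5.61.
carrots + sweet potato with both targets exact would need a negative amount; discard.
Cheapest feasible corner: $5.06.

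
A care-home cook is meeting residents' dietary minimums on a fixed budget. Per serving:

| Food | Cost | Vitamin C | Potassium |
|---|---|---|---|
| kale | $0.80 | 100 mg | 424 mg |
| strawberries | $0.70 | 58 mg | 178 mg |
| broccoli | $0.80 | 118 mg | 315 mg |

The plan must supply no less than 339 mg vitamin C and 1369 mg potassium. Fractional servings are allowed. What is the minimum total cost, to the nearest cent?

$2.66

Compare the cost at each extreme point of the feasible region.
kale only: max(339/100, 1369/424) = 3.39 servings → $2.71.
strawberries only: max(339/58, 1369/178) = 7.691 servings → $5.38.
broccoli only: max(339/118, 1369/315) = 4.346 servings → $3.48.
kale + strawberries with both tight: 2.806 servings and 1.006 servings → $2.95.
kale + broccoli with both tight: 2.955 servings and 0.3689 servings → $2.66.
strawberries + broccoli with both targets exact would need a negative amount; discard.
The minimum over all feasible corners is $2.66.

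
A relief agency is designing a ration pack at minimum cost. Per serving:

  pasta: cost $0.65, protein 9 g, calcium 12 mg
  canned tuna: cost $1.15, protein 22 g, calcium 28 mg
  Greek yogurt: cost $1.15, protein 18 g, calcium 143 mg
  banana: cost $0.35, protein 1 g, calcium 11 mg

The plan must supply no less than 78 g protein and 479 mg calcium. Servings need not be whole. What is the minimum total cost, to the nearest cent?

$4.74

Compare the cost at each extreme point of the feasible region.
pasta only: max(78/9, 479/12) = 39.92 servings → $25.95.
canned tuna only: max(78/22, 479/28) = 17.11 servings → $19.67.
Greek yogurt only: max(78/18, 479/143) = 4.333 servings → $4.98.
banana only: max(78/1, 479/11) = 78 servings → $27.30.
pasta + canned tuna: the both-tight solution has a negative serving — not a feasible corner.
pasta + Greek yogurt with both tight: 2.364 servings and 3.151 servings → $5.16.
pasta + banana with both tight: 4.356 servings and 38.79 servings → $16.41.
canned tuna + Greek yogurt with both tight: 0.9584 servings and 3.162 servings → $4.74.
canned tuna + banana with both tight: 1.771 servings and 39.04 servings → $15.70.
Greek yogurt + banana with both targets exact would need a negative amount; discard.
So the least-cost plan costs $4.74.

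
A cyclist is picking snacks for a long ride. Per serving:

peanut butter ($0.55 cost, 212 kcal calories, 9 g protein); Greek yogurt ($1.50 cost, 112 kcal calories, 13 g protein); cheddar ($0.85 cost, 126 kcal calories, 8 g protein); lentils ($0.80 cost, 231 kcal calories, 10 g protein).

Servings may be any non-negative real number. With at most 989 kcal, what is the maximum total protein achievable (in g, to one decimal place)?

114.8 g

Protein per kcal: Greek yogurt 0.1161, cheddar 0.06349, lentils 0.04329, peanut butter 0.04245.
With no serving limits, spend the whole calories allowance on Greek yogurt: 989 kcal / 112 kcal × 13 g = 114.8 g.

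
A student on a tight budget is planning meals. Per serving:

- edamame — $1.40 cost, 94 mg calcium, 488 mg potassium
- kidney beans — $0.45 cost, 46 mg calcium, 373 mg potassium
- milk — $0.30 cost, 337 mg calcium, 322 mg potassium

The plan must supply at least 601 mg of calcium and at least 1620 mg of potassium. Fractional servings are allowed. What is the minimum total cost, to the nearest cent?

An LP optimum is at a vertex; with two nutrient constraints at most two foods are used. Check each candidate.
edamame only: max(601/94, 1620/488) = 6.394 servings → $8.95.
kidney beans only: max(601/46, 1620/373) = 13.07 servings → $5.88.
milk only: max(601/337, 1620/322) = 5.031 servings → $1.51.
edamame + kidney beans: the both-tight solution has a negative serving — not a feasible corner.
edamame + milk with both tight: 2.626 servings and 1.051 servings → $3.99.
kidney beans + milk with both tight: 3.178 servings and 1.35 servings → $1.84.
So the least-cost plan costs $1.51.

$1.51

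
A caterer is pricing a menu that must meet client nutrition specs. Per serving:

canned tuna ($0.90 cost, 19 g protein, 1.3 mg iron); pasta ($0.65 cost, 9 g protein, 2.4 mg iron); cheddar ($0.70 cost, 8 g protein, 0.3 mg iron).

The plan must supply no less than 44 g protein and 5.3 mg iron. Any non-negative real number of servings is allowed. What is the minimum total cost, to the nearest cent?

$2.37

canned tuna only: max(44/19, 5.3/1.3) = 4.077 servings → $3.67.
pasta only: max(44/9, 5.3/2.4) = 4.889 servings → $3.18.
cheddar only: max(44/8, 5.3/0.3) = 17.67 servings → $12.37.
canned tuna + pasta with both tight: 1.708 servings and 1.283 servings → $2.37.
canned tuna + cheddar: the both-tight solution has a negative serving — not a feasible corner.
pasta + cheddar with both tight: 1.77 servings and 3.509 servings → $3.61.
The minimum over all feasible corners is $2.37.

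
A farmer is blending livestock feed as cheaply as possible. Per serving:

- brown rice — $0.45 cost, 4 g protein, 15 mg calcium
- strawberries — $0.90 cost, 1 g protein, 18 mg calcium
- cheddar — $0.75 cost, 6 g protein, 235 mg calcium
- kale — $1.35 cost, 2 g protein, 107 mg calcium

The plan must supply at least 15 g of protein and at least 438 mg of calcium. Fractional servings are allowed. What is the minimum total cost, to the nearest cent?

brown rice only: max(15/4, 438/15) = 29.2 servings → $13.14.
strawberries only: max(15/1, 438/18) = 24.33 servings → $21.90.
cheddar only: max(15/6, 438/235) = 2.5 servings → $1.88.
kale only: max(15/2, 438/107) = 7.5 servings → $10.12.
brown rice + strawberries: intersection lies outside the first quadrant.
brown rice + cheddar with both tight: 1.055 servings and 1.796 servings → $1.82.
brown rice + kale with both tight: 1.832 servings and 3.837 servings → $6.00.
strawberries + cheddar with both tight: 7.063 servings and 1.323 servings → $7.35.
strawberries + kale with both tight: 10.27 servings and 2.366 servings → $12.44.
cheddar + kale: the both-tight solution has a negative serving — not a feasible corner.
So the least-cost plan costs $1.82.

$1.82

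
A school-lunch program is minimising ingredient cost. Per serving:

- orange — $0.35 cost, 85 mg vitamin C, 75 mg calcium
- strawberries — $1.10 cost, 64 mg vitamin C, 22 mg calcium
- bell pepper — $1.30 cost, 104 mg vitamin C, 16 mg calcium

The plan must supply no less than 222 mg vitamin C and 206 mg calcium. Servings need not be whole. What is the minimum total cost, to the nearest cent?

The cheapest plan sits at a corner of the feasible region — with two constraints it uses at most two foods.
orange only: max(222/85, 206/75) = 2.747 servings → $0.96.
strawberries only: max(222/64, 206/22) = 9.364 servings → $10.30.
bell pepper only: max(222/104, 206/16) = 12.88 servings → $16.74.
orange + strawberries: the both-tight solution has a negative serving — not a feasible corner.
orange + bell pepper with both targets exact would need a negative amount; discard.
strawberries + bell pepper: intersection lies outside the first quadrant.
So the least-cost plan costs $0.96.

$0.96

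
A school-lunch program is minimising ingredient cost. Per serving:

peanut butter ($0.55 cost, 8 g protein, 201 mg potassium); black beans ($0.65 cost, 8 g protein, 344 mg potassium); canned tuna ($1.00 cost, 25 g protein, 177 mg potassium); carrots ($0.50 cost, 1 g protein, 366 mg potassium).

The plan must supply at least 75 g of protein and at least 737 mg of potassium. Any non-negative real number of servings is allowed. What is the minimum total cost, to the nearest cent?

$3.24

At the optimum either one food covers both requirements or two foods hit both targets exactly; no other combination can be cheaper.
peanut butter only: max(75/8, 737/201) = 9.375 servings → $5.16.
black beans only: max(75/8, 737/344) = 9.375 servings → $6.09.
canned tuna only: max(75/25, 737/177) = 4.164 servings → $4.16.
carrots only: max(75/1, 737/366) = 75 servings → $37.50.
peanut butter + black beans: intersection lies outside the first quadrant.
peanut butter + canned tuna with both tight: 1.427 servings and 2.543 servings → $3.33.
peanut butter + carrots: intersection lies outside the first quadrant.
black beans + canned tuna with both tight: 0.7169 servings and 2.771 servings → $3.24.
black beans + carrots with both targets exact would need a negative amount; discard.
canned tuna + carrots with both tight: 2.977 servings and 0.5739 servings → $3.26.
So the least-cost plan costs $3.24.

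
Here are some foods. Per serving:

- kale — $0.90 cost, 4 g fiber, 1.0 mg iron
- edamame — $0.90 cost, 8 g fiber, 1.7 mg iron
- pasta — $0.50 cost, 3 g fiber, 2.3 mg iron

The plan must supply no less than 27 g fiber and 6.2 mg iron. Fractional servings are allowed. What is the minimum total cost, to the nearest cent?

$3.08

A basic optimal solution has at most two foods positive. Try each food alone and each pair with both targets met exactly.
kale only: max(27/4, 6.2/1.0) = 6.75 servings → $6.08.
edamame only: max(27/8, 6.2/1.7) = 3.647 servings → $3.28.
pasta only: max(27/3, 6.2/2.3) = 9 servings → $4.50.
kale + edamame with both tight: 3.083 servings and 1.833 servings → $4.42.
kale + pasta: intersection lies outside the first quadrant.
edamame + pasta with both tight: 3.271 servings and 0.2782 servings → $3.08.
Cheapest feasible corner: $3.08.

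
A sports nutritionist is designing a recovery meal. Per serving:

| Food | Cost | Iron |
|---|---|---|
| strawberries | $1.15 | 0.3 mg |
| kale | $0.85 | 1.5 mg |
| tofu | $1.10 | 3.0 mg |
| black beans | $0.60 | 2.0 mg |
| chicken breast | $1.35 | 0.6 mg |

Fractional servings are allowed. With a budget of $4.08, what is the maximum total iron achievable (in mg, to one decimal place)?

13.6 mg

Iron per dollar: black beans 3.333, tofu 2.727, kale 1.765, chicken breast 0.4444, strawberries 0.2609.
With no serving limits, spend the whole cost allowance on black beans: $4.08 / $0.60 × 2.0 mg = 13.6 mg.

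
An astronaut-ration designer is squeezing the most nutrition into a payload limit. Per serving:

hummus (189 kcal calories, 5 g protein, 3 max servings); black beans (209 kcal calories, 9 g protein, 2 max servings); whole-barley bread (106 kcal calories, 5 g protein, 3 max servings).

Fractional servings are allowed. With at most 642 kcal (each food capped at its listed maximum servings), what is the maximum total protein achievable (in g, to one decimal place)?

Protein per kcal: whole-barley bread 0.04717, black beans 0.04306, hummus 0.02646.
Take 3 servings of whole-barley bread: uses 318 kcal, +15.0 g protein (running total 15.0 g).
Take 1.55 servings of black beans: uses 324 kcal, +14.0 g protein (running total 29.0 g).
Filling greedily by protein-per-kcal is optimal for one linear limit, giving 29.0 g.

29.0 g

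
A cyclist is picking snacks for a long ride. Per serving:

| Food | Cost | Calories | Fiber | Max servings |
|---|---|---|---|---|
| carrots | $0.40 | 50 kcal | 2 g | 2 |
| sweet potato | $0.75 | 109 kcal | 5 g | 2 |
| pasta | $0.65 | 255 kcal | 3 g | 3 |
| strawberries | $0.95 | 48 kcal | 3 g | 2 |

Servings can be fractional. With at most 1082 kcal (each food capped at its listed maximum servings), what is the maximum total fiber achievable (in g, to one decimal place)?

Fiber per kcal: strawberries 0.0625, sweet potato 0.04587, carrots 0.04, pasta 0.01176.
Take 2 servings of strawberries: uses 96 kcal, +6.0 g fiber (running total 6.0 g).
Take 2 servings of sweet potato: uses 218 kcal, +10.0 g fiber (running total 16.0 g).
Take 2 servings of carrots: uses 100 kcal, +4.0 g fiber (running total 20.0 g).
Take 2.62 servings of pasta: uses 668 kcal, +7.9 g fiber (running total 27.9 g).
Greedy by best ratio exhausts the calories allowance optimally: 27.9 g.

27.9 g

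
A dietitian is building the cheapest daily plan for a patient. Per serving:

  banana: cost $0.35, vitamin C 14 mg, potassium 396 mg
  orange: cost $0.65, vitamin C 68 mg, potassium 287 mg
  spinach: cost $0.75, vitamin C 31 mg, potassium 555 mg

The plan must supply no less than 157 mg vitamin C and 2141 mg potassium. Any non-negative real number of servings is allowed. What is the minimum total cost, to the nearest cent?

Compare the cost at each extreme point of the feasible region.
banana only: max(157/14, 2141/396) = 11.21 servings → $3.92.
orange only: max(157/68, 2141/287) = 7.46 servings → $4.85.
spinach only: max(157/31, 2141/555) = 5.065 servings → $3.80.
banana + orange with both tight: 4.388 servings and 1.405 servings → $2.45.
banana + spinach: the both-tight solution has a negative serving — not a feasible corner.
orange + spinach with both tight: 0.7199 servings and 3.485 servings → $3.08.
Cheapest feasible corner: $2.45.

$2.45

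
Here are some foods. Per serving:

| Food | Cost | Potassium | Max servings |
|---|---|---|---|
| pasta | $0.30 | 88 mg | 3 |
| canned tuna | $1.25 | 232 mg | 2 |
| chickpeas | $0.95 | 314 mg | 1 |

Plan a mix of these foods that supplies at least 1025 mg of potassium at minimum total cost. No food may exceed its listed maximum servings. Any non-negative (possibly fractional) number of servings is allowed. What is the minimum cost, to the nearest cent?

$4.26

Cost per mg of potassium: chickpeas $0.0030, pasta $0.0034, canned tuna $0.0054.
Take 1 serving of chickpeas: +314.0 mg potassium for $0.95 (total $0.95, still need 711.0 mg).
Take 3 servings of pasta: +264.0 mg potassium for $0.90 (total $1.85, still need 447.0 mg).
Take 1.927 servings of canned tuna: +447.0 mg potassium for $2.41 (total $4.26, still need 0.0 mg).
Filling from the cheapest source first is optimal under one linear minimum: $4.26.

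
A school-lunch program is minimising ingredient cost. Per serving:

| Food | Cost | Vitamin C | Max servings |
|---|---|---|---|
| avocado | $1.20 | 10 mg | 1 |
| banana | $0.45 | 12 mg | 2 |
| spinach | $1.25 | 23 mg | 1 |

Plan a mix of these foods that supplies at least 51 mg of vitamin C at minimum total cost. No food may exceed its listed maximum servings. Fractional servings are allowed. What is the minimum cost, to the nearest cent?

$2.63

Cost per mg of vitamin C: banana $0.0375, spinach $0.0543, avocado $0.1200.
Take 2 servings of banana: +24.0 mg vitamin C for $0.90 (total $0.90, still need 27.0 mg).
Take 1 serving of spinach: +23.0 mg vitamin C for $1.25 (total $2.15, still need 4.0 mg).
Take 0.4 servings of avocado: +4.0 mg vitamin C for $0.48 (total $2.63, still need 0.0 mg).
Filling from the cheapest source first is optimal under one linear minimum: $2.63.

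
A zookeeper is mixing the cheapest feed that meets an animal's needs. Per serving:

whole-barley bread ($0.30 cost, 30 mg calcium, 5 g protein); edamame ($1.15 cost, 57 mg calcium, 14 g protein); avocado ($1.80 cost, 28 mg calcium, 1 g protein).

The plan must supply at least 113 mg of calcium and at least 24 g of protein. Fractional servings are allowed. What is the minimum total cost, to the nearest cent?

$1.44

Minimising a linear cost over {calcium ≥ 113, protein ≥ 24, servings ≥ 0} — the optimum is at a vertex, using one or two foods.
whole-barley bread only: max(113/30, 24/5) = 4.8 servings → $1.44.
edamame only: max(113/57, 24/14) = 1.982 servings → $2.28.
avocado only: max(113/28, 24/1) = 24 servings → $43.20.
whole-barley bread + edamame with both tight: 1.585 servings and 1.148 servings → $1.80.
whole-barley bread + avocado: intersection lies outside the first quadrant.
edamame + avocado with both tight: 1.669 servings and 0.6388 servings → $3.07.
The minimum over all feasible corners is $1.44.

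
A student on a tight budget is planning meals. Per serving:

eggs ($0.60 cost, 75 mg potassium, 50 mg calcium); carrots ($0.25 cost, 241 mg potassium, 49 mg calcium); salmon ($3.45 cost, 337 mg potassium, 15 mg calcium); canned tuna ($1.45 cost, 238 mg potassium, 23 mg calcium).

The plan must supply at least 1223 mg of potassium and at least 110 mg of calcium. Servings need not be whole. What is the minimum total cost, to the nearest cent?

$1.27

An LP optimum is at a vertex; with two nutrient constraints at most two foods are used. Check each candidate.
eggs only: max(1223/75, 110/50) = 16.31 servings → $9.78.
carrots only: max(1223/241, 110/49) = 5.075 servings → $1.27.
salmon only: max(1223/337, 110/15) = 7.333 servings → $25.30.
canned tuna only: max(1223/238, 110/23) = 5.139 servings → $7.45.
eggs + carrots with both targets exact would need a negative amount; discard.
eggs + salmon with both tight: 1.191 servings and 3.364 servings → $12.32.
eggs + canned tuna with both targets exact would need a negative amount; discard.
carrots + salmon with both tight: 1.452 servings and 2.591 servings → $9.30.
carrots + canned tuna: the both-tight solution has a negative serving — not a feasible corner.
salmon + canned tuna with both tight: 0.4662 servings and 4.479 servings → $8.10.
Cheapest feasible corner: $1.27.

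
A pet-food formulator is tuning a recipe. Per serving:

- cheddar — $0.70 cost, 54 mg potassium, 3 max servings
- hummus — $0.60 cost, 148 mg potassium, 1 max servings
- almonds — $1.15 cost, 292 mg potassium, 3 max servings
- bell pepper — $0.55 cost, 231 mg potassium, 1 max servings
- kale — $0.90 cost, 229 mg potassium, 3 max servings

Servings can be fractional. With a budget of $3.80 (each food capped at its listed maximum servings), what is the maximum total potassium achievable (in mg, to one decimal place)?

1057.7 mg

Potassium per dollar: bell pepper 420, kale 254.4, almonds 253.9, hummus 246.7, cheddar 77.14.
Take 1 serving of bell pepper: spends $0.55, +231.0 mg potassium (running total 231.0 mg).
Take 3 servings of kale: spends $2.70, +687.0 mg potassium (running total 918.0 mg).
Take 0.4783 servings of almonds: spends $0.55, +139.7 mg potassium (running total 1057.7 mg).
Greedy by best ratio exhausts the cost allowance optimally: 1057.7 mg.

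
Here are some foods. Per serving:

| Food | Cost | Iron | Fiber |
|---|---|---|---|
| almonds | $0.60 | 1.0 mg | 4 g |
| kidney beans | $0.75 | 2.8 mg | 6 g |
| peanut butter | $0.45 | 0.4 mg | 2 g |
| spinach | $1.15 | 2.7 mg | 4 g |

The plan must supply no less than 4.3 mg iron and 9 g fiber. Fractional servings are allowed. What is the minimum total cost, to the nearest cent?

$1.15

Check every corner: each single food scaled to meet both minima, and each pair solved so both constraints bind.
almonds only: max(4.3/1.0, 9/4) = 4.3 servings → $2.58.
kidney beans only: max(4.3/2.8, 9/6) = 1.536 servings → $1.15.
peanut butter only: max(4.3/0.4, 9/2) = 10.75 servings → $4.84.
spinach only: max(4.3/2.7, 9/4) = 2.25 servings → $2.59.
almonds + kidney beans with both targets exact would need a negative amount; discard.
almonds + peanut butter with both targets exact would need a negative amount; discard.
almonds + spinach with both tight: 1.044 servings and 1.206 servings → $2.01.
kidney beans + peanut butter: intersection lies outside the first quadrant.
kidney beans + spinach with both tight: 1.42 servings and 0.12 servings → $1.20.
peanut butter + spinach with both tight: 1.868 servings and 1.316 servings → $2.35.
So the least-cost plan costs $1.15.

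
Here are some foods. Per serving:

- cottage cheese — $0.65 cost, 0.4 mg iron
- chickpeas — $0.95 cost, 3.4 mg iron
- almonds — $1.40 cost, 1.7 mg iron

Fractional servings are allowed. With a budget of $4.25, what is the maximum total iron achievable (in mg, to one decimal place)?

15.2 mg

Iron per dollar: chickpeas 3.579, almonds 1.214, cottage cheese 0.6154.
With no serving limits, spend the whole cost allowance on chickpeas: $4.25 / $0.95 × 3.4 mg = 15.2 mg.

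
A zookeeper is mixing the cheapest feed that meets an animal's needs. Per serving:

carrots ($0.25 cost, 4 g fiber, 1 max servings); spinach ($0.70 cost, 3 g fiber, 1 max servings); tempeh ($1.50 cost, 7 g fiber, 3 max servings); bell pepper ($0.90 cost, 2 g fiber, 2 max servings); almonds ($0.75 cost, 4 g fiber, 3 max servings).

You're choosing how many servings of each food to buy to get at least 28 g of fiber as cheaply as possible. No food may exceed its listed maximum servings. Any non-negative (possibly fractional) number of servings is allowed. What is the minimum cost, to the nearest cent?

Cost per g of fiber: carrots $0.0625, almonds $0.1875, tempeh $0.2143, spinach $0.2333, bell pepper $0.4500.
Take 1 serving of carrots: +4.0 g fiber for $0.25 (total $0.25, still need 24.0 g).
Take 3 servings of almonds: +12.0 g fiber for $2.25 (total $2.50, still need 12.0 g).
Take 1.714 servings of tempeh: +12.0 g fiber for $2.57 (total $5.07, still need 0.0 g).
Filling from the cheapest source first is optimal under one linear minimum: $5.07.

$5.07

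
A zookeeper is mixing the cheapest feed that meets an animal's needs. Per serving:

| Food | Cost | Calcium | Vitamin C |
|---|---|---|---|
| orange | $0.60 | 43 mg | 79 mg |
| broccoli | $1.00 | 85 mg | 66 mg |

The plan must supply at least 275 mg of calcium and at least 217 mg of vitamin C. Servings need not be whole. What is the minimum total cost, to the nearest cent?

orange only: max(275/43, 217/79) = 6.395 servings → $3.84.
broccoli only: max(275/85, 217/66) = 3.288 servings → $3.29.
orange + broccoli with both tight: 0.07609 servings and 3.197 servings → $3.24.
Cheapest feasible corner: $3.24.

$3.24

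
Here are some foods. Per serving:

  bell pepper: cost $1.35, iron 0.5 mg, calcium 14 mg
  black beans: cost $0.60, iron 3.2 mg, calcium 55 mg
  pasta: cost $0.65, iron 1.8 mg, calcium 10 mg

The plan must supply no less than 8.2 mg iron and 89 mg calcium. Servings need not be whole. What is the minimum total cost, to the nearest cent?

$1.54

Minimising a linear cost over {iron ≥ 8.2, calcium ≥ 89, servings ≥ 0} — the optimum is at a vertex, using one or two foods.
bell pepper only: max(8.2/0.5, 89/14) = 16.4 servings → $22.14.
black beans only: max(8.2/3.2, 89/55) = 2.562 servings → $1.54.
pasta only: max(8.2/1.8, 89/10) = 8.9 servings → $5.79.
bell pepper + black beans: intersection lies outside the first quadrant.
bell pepper + pasta with both tight: 3.871 servings and 3.48 servings → $7.49.
black beans + pasta with both tight: 1.167 servings and 2.481 servings → $2.31.
Cheapest feasible corner: $1.54.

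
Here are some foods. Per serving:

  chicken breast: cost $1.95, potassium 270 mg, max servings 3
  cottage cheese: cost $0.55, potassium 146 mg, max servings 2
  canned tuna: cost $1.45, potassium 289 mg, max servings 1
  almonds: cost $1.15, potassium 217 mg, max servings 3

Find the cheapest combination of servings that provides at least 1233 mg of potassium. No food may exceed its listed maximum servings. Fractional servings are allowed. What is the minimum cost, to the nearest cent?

Cost per mg of potassium: cottage cheese $0.0038, canned tuna $0.0050, almonds $0.0053, chicken breast $0.0072.
Take 2 servings of cottage cheese: +292.0 mg potassium for $1.10 (total $1.10, still need 941.0 mg).
Take 1 serving of canned tuna: +289.0 mg potassium for $1.45 (total $2.55, still need 652.0 mg).
Take 3 servings of almonds: +651.0 mg potassium for $3.45 (total $6.00, still need 1.0 mg).
Take 0.003704 servings of chicken breast: +1.0 mg potassium for $0.01 (total $6.01, still need 0.0 mg).
Filling from the cheapest source first is optimal under one linear minimum: $6.01.

$6.01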